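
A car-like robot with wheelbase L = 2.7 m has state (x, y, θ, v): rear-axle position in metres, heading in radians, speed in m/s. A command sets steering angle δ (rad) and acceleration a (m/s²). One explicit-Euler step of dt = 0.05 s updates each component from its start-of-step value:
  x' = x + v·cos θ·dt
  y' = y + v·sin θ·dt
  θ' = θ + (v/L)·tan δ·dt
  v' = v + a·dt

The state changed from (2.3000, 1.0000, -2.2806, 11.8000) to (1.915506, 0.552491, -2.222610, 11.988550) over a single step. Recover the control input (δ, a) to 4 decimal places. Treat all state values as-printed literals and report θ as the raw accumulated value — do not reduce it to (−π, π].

δ = 0.2594, a = 3.7710

a = (v'−v)/dt = (0.188550)/0.05 = 3.7710
Δθ = θ'−θ = 0.057990;  (v·dt/L) = 11.8000·0.05/2.7 = 0.218519
tan δ = Δθ·L/(v·dt) = 0.265378  →  δ = 0.2594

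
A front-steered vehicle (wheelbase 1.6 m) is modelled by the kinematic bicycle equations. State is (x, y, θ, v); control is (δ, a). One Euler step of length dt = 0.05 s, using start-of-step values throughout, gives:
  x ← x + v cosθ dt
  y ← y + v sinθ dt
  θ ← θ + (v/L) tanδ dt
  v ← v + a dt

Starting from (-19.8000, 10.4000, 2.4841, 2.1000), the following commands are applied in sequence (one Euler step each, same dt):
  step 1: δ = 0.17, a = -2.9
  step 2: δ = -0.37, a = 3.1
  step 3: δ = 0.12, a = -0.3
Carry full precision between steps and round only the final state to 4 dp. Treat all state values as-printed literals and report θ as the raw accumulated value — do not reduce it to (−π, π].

(-20.0438, 10.5885, 2.4796, 2.0950)

after step 1 (δ=0.17, a=-2.9): (-19.883110, 10.464169, 2.495365, 1.955000)
after step 2 (δ=-0.37, a=3.1): (-19.961150, 10.523032, 2.471669, 2.110000)
after step 3 (δ=0.12, a=-0.3): (-20.043848, 10.588540, 2.479620, 2.095000)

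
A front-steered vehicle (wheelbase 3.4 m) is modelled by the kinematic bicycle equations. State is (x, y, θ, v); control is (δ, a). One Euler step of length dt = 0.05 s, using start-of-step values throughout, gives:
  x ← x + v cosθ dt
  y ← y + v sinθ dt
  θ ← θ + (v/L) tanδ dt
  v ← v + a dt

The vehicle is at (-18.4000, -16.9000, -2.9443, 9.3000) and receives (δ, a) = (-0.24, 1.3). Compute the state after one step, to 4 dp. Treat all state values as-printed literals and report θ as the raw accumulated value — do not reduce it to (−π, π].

(-18.8560, -16.9911, -2.9778, 9.3650)

x' = -18.4000 + 9.3000·cos(-2.9443)·0.05 = -18.8560
y' = -16.9000 + 9.3000·sin(-2.9443)·0.05 = -16.9911
θ' = -2.9443 + (9.3000/3.4)·tan(-0.24)·0.05 = -2.9778
v' = 9.3000 + 1.3000·0.05 = 9.3650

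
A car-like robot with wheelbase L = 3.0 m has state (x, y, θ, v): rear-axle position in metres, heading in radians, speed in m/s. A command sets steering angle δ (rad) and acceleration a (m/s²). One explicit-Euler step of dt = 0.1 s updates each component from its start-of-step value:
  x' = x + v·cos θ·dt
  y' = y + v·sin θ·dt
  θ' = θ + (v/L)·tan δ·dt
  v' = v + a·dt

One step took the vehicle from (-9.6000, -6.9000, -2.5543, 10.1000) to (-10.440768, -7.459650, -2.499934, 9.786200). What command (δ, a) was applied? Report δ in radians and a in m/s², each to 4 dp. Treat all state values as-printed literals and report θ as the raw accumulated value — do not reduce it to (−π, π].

a = (v'−v)/dt = (-0.313800)/0.1 = -3.1380
Δθ = θ'−θ = 0.054366;  (v·dt/L) = 10.1000·0.1/3.0 = 0.336667
tan δ = Δθ·L/(v·dt) = 0.161483  →  δ = 0.1601

δ = 0.1601, a = -3.1380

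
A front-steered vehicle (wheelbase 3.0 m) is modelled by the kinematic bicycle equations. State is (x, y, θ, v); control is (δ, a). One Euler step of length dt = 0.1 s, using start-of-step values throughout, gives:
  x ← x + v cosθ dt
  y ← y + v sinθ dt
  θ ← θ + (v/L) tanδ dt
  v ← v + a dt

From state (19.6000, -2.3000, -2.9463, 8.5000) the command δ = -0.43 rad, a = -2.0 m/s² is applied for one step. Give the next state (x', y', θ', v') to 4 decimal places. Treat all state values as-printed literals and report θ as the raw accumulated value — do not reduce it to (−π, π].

(18.7662, -2.4649, -3.0762, 8.3000)

x' = 19.6000 + 8.5000·cos(-2.9463)·0.1 = 18.7662
y' = -2.3000 + 8.5000·sin(-2.9463)·0.1 = -2.4649
θ' = -2.9463 + (8.5000/3.0)·tan(-0.43)·0.1 = -3.0762
v' = 8.5000 − 2.0000·0.1 = 8.3000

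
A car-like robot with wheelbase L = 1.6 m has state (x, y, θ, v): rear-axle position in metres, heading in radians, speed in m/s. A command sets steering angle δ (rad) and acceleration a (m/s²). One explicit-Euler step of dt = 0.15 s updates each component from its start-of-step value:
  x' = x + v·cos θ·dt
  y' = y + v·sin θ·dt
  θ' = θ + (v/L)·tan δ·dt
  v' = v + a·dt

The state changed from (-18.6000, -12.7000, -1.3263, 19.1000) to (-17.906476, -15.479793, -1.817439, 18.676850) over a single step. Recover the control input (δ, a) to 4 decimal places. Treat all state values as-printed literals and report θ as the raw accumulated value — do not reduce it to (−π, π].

δ = -0.2677, a = -2.8210

a = (v'−v)/dt = (-0.423150)/0.15 = -2.8210
Δθ = θ'−θ = -0.491139;  (v·dt/L) = 19.1000·0.15/1.6 = 1.790625
tan δ = Δθ·L/(v·dt) = -0.274284  →  δ = -0.2677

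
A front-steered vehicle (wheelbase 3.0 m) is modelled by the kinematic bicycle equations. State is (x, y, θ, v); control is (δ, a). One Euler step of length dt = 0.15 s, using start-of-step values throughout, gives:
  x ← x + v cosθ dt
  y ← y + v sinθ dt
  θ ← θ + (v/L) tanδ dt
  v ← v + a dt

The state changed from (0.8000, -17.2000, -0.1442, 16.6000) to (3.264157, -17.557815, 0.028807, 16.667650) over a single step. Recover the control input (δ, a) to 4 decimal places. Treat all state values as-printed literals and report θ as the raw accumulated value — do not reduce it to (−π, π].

δ = 0.2055, a = 0.4510

a = (v'−v)/dt = (0.067650)/0.15 = 0.4510
Δθ = θ'−θ = 0.173007;  (v·dt/L) = 16.6000·0.15/3.0 = 0.830000
tan δ = Δθ·L/(v·dt) = 0.208442  →  δ = 0.2055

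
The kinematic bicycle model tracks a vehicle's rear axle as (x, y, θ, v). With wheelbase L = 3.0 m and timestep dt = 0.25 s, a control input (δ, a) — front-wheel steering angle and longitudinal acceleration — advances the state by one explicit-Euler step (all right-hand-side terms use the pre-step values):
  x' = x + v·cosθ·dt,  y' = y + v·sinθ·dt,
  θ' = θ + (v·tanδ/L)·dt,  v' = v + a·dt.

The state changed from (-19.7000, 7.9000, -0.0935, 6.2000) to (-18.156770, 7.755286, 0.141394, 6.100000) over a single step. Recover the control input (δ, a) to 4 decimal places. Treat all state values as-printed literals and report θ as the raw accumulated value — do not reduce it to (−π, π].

δ = 0.4267, a = -0.4000

a = (v'−v)/dt = (-0.100000)/0.25 = -0.4000
Δθ = θ'−θ = 0.234894;  (v·dt/L) = 6.2000·0.25/3.0 = 0.516667
tan δ = Δθ·L/(v·dt) = 0.454634  →  δ = 0.4267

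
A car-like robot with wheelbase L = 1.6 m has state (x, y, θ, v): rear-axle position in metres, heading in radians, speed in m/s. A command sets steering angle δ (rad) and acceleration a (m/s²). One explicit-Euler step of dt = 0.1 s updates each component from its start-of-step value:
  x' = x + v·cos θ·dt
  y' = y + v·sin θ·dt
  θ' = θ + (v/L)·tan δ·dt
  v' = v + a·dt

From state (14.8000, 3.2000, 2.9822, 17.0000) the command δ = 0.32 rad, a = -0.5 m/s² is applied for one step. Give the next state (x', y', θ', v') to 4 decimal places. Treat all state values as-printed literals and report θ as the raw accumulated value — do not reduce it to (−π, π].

x' = 14.8000 + 17.0000·cos(2.9822)·0.1 = 13.1215
y' = 3.2000 + 17.0000·sin(2.9822)·0.1 = 3.4698
θ' = 2.9822 + (17.0000/1.6)·tan(0.32)·0.1 = 3.3343
v' = 17.0000 − 0.5000·0.1 = 16.9500

(13.1215, 3.4698, 3.3343, 16.9500)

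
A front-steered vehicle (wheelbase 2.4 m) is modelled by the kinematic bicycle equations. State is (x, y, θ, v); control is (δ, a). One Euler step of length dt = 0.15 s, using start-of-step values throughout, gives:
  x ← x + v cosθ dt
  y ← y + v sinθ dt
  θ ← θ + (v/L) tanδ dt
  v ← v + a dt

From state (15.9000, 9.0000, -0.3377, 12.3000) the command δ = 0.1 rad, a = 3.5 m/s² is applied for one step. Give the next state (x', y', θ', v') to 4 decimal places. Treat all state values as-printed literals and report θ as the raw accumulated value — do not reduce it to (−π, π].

(17.6408, 8.3887, -0.2606, 12.8250)

x' = 15.9000 + 12.3000·cos(-0.3377)·0.15 = 17.6408
y' = 9.0000 + 12.3000·sin(-0.3377)·0.15 = 8.3887
θ' = -0.3377 + (12.3000/2.4)·tan(0.1)·0.15 = -0.2606
v' = 12.3000 + 3.5000·0.15 = 12.8250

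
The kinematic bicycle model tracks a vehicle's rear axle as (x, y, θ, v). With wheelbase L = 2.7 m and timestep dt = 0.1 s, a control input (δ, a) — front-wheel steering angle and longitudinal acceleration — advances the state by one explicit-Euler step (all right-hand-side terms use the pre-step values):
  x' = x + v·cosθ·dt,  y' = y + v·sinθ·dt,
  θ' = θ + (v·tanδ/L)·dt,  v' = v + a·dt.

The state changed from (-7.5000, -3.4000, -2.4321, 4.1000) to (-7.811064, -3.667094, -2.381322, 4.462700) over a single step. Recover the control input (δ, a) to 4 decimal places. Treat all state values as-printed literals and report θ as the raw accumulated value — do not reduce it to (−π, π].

δ = 0.3227, a = 3.6270

a = (v'−v)/dt = (0.362700)/0.1 = 3.6270
Δθ = θ'−θ = 0.050778;  (v·dt/L) = 4.1000·0.1/2.7 = 0.151852
tan δ = Δθ·L/(v·dt) = 0.334392  →  δ = 0.3227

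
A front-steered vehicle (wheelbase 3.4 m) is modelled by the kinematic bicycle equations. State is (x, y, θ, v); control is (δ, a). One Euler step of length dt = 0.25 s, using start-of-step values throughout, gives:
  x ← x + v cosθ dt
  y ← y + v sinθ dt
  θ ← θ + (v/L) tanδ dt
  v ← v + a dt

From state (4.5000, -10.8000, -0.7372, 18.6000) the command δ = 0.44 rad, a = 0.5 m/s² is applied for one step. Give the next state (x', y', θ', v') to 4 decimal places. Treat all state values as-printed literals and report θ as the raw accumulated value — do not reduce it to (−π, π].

x' = 4.5000 + 18.6000·cos(-0.7372)·0.25 = 7.9426
y' = -10.8000 + 18.6000·sin(-0.7372)·0.25 = -13.9258
θ' = -0.7372 + (18.6000/3.4)·tan(0.44)·0.25 = -0.0933
v' = 18.6000 + 0.5000·0.25 = 18.7250

(7.9426, -13.9258, -0.0933, 18.7250)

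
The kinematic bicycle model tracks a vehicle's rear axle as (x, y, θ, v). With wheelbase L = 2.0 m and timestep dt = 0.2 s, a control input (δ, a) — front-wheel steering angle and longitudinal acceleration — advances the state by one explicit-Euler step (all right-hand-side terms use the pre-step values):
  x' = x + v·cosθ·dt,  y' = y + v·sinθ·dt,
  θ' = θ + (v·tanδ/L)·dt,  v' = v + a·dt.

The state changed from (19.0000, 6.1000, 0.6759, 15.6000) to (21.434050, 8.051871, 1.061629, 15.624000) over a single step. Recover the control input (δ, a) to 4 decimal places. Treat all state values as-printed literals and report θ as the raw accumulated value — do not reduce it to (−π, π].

a = (v'−v)/dt = (0.024000)/0.2 = 0.1200
Δθ = θ'−θ = 0.385729;  (v·dt/L) = 15.6000·0.2/2.0 = 1.560000
tan δ = Δθ·L/(v·dt) = 0.247262  →  δ = 0.2424

δ = 0.2424, a = 0.1200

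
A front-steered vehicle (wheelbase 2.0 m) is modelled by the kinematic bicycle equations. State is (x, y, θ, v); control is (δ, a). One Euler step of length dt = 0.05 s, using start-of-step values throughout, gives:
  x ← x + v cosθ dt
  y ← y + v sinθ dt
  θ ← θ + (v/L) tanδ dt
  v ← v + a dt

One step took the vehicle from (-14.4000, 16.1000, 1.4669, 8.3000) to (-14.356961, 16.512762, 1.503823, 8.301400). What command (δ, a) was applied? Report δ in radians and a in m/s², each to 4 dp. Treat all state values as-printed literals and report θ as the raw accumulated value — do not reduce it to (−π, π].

δ = 0.1761, a = 0.0280

a = (v'−v)/dt = (0.001400)/0.05 = 0.0280
Δθ = θ'−θ = 0.036923;  (v·dt/L) = 8.3000·0.05/2.0 = 0.207500
tan δ = Δθ·L/(v·dt) = 0.177942  →  δ = 0.1761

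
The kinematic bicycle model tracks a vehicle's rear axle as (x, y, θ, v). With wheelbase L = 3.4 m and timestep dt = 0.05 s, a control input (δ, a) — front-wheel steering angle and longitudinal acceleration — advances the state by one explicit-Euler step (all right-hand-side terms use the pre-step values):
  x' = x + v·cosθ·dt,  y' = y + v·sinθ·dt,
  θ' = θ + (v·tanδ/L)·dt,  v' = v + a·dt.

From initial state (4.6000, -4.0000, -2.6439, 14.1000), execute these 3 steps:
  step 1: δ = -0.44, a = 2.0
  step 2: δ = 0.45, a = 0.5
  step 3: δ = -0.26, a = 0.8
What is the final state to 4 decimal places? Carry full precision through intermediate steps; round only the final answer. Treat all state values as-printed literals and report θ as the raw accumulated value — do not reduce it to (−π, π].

(2.7027, -4.9547, -2.6963, 14.2650)

after step 1 (δ=-0.44, a=2.0): (3.980526, -4.336567, -2.741518, 14.200000)
after step 2 (δ=0.45, a=0.5): (3.326593, -4.613103, -2.640644, 14.225000)
after step 3 (δ=-0.26, a=0.8): (2.702736, -4.954686, -2.696294, 14.265000)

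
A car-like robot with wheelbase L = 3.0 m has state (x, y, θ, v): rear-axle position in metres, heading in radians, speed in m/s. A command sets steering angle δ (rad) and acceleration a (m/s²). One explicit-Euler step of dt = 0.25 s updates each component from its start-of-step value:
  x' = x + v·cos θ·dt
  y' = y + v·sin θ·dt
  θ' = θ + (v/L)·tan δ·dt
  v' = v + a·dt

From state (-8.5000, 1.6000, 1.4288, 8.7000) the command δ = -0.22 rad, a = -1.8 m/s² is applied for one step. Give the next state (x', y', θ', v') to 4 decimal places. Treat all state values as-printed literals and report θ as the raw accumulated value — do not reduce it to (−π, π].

(-8.1922, 3.7531, 1.2667, 8.2500)

x' = -8.5000 + 8.7000·cos(1.4288)·0.25 = -8.1922
y' = 1.6000 + 8.7000·sin(1.4288)·0.25 = 3.7531
θ' = 1.4288 + (8.7000/3.0)·tan(-0.22)·0.25 = 1.2667
v' = 8.7000 − 1.8000·0.25 = 8.2500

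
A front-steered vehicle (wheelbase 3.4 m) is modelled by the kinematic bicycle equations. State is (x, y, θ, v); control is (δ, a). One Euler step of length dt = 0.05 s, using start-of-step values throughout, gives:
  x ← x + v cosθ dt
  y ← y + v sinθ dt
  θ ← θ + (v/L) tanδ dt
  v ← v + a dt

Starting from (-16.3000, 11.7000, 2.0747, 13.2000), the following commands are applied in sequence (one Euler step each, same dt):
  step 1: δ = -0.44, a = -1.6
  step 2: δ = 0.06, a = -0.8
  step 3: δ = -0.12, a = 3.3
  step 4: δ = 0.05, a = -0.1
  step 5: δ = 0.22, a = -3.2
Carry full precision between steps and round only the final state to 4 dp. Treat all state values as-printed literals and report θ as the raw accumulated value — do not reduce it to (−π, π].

after step 1 (δ=-0.44, a=-1.6): (-16.618679, 12.277965, 1.983313, 13.120000)
after step 2 (δ=0.06, a=-0.8): (-16.881681, 12.878936, 1.994904, 13.080000)
after step 3 (δ=-0.12, a=3.3): (-17.150806, 13.474996, 1.971710, 13.245000)
after step 4 (δ=0.05, a=-0.1): (-17.409256, 14.084733, 1.981457, 13.240000)
after step 5 (δ=0.22, a=-3.2): (-17.673536, 14.691692, 2.024997, 13.080000)

(-17.6735, 14.6917, 2.0250, 13.0800)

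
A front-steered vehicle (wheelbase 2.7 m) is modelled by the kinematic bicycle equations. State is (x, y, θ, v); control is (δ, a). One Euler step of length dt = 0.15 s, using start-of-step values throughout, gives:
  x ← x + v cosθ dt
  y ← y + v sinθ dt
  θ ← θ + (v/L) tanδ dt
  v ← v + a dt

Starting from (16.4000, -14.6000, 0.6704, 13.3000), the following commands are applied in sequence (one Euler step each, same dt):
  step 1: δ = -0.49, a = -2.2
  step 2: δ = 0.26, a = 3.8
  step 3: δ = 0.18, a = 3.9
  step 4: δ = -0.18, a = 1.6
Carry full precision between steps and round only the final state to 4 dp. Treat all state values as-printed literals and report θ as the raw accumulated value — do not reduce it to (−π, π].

after step 1 (δ=-0.49, a=-2.2): (17.963229, -13.360508, 0.276285, 12.970000)
after step 2 (δ=0.26, a=3.8): (19.834946, -12.829807, 0.467969, 13.540000)
after step 3 (δ=0.18, a=3.9): (21.647586, -11.913675, 0.604850, 14.125000)
after step 4 (δ=-0.18, a=1.6): (23.390443, -10.708871, 0.462055, 14.365000)

(23.3904, -10.7089, 0.4621, 14.3650)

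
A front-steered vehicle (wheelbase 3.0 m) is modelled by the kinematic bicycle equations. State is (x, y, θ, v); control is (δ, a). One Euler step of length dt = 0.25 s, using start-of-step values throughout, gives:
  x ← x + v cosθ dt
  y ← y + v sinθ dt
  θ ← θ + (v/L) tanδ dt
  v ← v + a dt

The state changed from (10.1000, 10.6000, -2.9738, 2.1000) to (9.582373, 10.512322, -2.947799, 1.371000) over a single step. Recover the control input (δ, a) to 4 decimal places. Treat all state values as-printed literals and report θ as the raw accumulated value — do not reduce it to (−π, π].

δ = 0.1475, a = -2.9160

a = (v'−v)/dt = (-0.729000)/0.25 = -2.9160
Δθ = θ'−θ = 0.026001;  (v·dt/L) = 2.1000·0.25/3.0 = 0.175000
tan δ = Δθ·L/(v·dt) = 0.148577  →  δ = 0.1475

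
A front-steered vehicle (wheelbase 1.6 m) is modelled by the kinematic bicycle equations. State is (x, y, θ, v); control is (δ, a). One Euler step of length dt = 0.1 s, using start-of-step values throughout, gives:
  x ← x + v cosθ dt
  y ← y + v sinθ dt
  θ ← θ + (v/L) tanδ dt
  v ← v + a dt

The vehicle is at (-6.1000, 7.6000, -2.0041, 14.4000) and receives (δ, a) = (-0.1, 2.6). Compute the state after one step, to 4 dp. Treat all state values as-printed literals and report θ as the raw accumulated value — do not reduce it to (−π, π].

x' = -6.1000 + 14.4000·cos(-2.0041)·0.1 = -6.7046
y' = 7.6000 + 14.4000·sin(-2.0041)·0.1 = 6.2931
θ' = -2.0041 + (14.4000/1.6)·tan(-0.1)·0.1 = -2.0944
v' = 14.4000 + 2.6000·0.1 = 14.6600

(-6.7046, 6.2931, -2.0944, 14.6600)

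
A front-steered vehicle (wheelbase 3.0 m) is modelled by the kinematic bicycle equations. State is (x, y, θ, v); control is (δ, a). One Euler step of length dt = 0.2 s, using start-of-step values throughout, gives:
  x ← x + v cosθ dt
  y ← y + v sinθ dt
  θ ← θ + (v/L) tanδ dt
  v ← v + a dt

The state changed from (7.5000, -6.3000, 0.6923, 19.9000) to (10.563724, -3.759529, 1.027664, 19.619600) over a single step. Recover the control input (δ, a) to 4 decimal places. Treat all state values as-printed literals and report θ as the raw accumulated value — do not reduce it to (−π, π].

δ = 0.2476, a = -1.4020

a = (v'−v)/dt = (-0.280400)/0.2 = -1.4020
Δθ = θ'−θ = 0.335364;  (v·dt/L) = 19.9000·0.2/3.0 = 1.326667
tan δ = Δθ·L/(v·dt) = 0.252787  →  δ = 0.2476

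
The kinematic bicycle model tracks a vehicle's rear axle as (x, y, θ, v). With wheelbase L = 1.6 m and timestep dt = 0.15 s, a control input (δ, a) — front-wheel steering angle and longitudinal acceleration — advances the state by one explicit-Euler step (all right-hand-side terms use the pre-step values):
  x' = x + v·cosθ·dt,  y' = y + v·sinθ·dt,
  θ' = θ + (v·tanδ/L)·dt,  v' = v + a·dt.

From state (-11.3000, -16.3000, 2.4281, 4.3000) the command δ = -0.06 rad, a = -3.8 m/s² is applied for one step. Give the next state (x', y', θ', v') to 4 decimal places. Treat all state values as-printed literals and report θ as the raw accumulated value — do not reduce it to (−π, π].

x' = -11.3000 + 4.3000·cos(2.4281)·0.15 = -11.7877
y' = -16.3000 + 4.3000·sin(2.4281)·0.15 = -15.8779
θ' = 2.4281 + (4.3000/1.6)·tan(-0.06)·0.15 = 2.4039
v' = 4.3000 − 3.8000·0.15 = 3.7300

(-11.7877, -15.8779, 2.4039, 3.7300)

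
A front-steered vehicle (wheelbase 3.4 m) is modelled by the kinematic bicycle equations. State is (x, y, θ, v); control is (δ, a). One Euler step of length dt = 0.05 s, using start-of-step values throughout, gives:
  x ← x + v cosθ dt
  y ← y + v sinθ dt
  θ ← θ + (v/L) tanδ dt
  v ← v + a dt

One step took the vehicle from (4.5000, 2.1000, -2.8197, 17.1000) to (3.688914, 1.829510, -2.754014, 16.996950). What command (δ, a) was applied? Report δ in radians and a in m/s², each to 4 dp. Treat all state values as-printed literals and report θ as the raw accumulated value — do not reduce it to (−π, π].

a = (v'−v)/dt = (-0.103050)/0.05 = -2.0610
Δθ = θ'−θ = 0.065686;  (v·dt/L) = 17.1000·0.05/3.4 = 0.251471
tan δ = Δθ·L/(v·dt) = 0.261207  →  δ = 0.2555

δ = 0.2555, a = -2.0610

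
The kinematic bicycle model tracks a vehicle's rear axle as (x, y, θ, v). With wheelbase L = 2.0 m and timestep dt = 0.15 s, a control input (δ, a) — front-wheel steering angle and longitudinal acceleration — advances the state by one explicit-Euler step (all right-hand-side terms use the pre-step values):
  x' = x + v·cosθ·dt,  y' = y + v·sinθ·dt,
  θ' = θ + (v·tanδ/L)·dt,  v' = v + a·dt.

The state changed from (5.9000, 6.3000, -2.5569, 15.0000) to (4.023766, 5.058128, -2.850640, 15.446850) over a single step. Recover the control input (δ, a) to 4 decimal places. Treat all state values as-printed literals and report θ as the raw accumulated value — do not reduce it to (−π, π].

a = (v'−v)/dt = (0.446850)/0.15 = 2.9790
Δθ = θ'−θ = -0.293740;  (v·dt/L) = 15.0000·0.15/2.0 = 1.125000
tan δ = Δθ·L/(v·dt) = -0.261102  →  δ = -0.2554

δ = -0.2554, a = 2.9790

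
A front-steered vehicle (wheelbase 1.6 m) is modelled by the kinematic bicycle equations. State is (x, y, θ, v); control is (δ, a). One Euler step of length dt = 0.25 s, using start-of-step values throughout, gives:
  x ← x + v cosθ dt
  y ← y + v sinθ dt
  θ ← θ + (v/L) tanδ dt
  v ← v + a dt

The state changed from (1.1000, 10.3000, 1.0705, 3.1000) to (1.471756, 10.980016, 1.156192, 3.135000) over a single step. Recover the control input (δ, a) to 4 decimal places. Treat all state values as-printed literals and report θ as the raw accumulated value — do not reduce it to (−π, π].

δ = 0.1751, a = 0.1400

a = (v'−v)/dt = (0.035000)/0.25 = 0.1400
Δθ = θ'−θ = 0.085692;  (v·dt/L) = 3.1000·0.25/1.6 = 0.484375
tan δ = Δθ·L/(v·dt) = 0.176913  →  δ = 0.1751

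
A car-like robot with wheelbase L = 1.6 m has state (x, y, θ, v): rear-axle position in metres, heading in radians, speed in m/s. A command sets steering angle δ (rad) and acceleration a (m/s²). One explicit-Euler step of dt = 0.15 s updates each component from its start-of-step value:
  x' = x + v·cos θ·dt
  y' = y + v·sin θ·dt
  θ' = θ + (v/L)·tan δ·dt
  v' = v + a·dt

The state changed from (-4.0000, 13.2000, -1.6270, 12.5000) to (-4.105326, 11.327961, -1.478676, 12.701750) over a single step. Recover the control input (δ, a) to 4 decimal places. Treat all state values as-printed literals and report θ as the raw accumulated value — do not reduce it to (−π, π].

δ = 0.1259, a = 1.3450

a = (v'−v)/dt = (0.201750)/0.15 = 1.3450
Δθ = θ'−θ = 0.148324;  (v·dt/L) = 12.5000·0.15/1.6 = 1.171875
tan δ = Δθ·L/(v·dt) = 0.126570  →  δ = 0.1259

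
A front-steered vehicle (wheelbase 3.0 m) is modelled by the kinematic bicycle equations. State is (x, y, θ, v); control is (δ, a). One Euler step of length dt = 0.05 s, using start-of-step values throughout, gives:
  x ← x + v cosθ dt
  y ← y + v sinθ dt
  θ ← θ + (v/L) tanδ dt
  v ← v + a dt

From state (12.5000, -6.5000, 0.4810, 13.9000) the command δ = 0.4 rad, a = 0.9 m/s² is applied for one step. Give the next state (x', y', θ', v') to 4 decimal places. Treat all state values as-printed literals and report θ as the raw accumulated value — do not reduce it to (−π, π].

(13.1161, -6.1784, 0.5789, 13.9450)

x' = 12.5000 + 13.9000·cos(0.4810)·0.05 = 13.1161
y' = -6.5000 + 13.9000·sin(0.4810)·0.05 = -6.1784
θ' = 0.4810 + (13.9000/3.0)·tan(0.4)·0.05 = 0.5789
v' = 13.9000 + 0.9000·0.05 = 13.9450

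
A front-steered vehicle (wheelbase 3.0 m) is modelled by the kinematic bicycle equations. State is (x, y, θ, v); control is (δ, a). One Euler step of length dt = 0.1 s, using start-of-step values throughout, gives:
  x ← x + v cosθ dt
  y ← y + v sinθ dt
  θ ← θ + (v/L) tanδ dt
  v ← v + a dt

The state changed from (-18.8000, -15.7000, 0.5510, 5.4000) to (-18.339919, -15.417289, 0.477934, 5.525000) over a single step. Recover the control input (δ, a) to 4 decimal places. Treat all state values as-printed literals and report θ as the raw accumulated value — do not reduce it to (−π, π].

a = (v'−v)/dt = (0.125000)/0.1 = 1.2500
Δθ = θ'−θ = -0.073066;  (v·dt/L) = 5.4000·0.1/3.0 = 0.180000
tan δ = Δθ·L/(v·dt) = -0.405922  →  δ = -0.3856

δ = -0.3856, a = 1.2500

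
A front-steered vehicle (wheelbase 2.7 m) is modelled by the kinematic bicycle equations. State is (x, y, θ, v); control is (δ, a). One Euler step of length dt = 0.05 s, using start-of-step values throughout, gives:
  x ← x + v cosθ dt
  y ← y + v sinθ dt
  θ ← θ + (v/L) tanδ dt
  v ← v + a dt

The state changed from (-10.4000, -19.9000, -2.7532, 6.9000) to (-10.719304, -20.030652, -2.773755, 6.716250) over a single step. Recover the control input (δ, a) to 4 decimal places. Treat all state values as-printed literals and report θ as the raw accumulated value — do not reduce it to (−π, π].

δ = -0.1595, a = -3.6750

a = (v'−v)/dt = (-0.183750)/0.05 = -3.6750
Δθ = θ'−θ = -0.020555;  (v·dt/L) = 6.9000·0.05/2.7 = 0.127778
tan δ = Δθ·L/(v·dt) = -0.160865  →  δ = -0.1595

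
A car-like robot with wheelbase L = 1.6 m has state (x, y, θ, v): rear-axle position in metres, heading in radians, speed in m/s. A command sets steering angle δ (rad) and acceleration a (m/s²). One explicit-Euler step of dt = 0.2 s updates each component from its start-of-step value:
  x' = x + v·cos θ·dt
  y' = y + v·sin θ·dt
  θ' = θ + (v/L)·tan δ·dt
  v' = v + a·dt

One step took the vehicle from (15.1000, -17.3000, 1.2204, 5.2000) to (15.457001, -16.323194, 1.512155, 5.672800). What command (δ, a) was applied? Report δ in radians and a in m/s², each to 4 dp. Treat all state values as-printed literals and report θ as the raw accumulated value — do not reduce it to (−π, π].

a = (v'−v)/dt = (0.472800)/0.2 = 2.3640
Δθ = θ'−θ = 0.291755;  (v·dt/L) = 5.2000·0.2/1.6 = 0.650000
tan δ = Δθ·L/(v·dt) = 0.448854  →  δ = 0.4219

δ = 0.4219, a = 2.3640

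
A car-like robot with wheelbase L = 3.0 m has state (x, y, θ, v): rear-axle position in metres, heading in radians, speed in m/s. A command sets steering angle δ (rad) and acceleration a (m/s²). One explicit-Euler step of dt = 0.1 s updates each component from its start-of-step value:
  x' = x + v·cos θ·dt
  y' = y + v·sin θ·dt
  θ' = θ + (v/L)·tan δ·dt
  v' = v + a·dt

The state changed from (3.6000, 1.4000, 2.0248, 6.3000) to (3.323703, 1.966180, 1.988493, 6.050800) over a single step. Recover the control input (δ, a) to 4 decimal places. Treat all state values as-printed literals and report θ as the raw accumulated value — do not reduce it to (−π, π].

a = (v'−v)/dt = (-0.249200)/0.1 = -2.4920
Δθ = θ'−θ = -0.036307;  (v·dt/L) = 6.3000·0.1/3.0 = 0.210000
tan δ = Δθ·L/(v·dt) = -0.172890  →  δ = -0.1712

δ = -0.1712, a = -2.4920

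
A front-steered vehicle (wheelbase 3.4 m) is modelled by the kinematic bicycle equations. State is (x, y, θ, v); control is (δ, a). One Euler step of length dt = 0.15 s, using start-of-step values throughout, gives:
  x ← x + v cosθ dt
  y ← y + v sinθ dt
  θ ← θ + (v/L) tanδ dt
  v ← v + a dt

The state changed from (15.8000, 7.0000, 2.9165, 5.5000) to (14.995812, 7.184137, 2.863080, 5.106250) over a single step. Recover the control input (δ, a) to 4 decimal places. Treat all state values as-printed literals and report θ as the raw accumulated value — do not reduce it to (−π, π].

δ = -0.2167, a = -2.6250

a = (v'−v)/dt = (-0.393750)/0.15 = -2.6250
Δθ = θ'−θ = -0.053420;  (v·dt/L) = 5.5000·0.15/3.4 = 0.242647
tan δ = Δθ·L/(v·dt) = -0.220155  →  δ = -0.2167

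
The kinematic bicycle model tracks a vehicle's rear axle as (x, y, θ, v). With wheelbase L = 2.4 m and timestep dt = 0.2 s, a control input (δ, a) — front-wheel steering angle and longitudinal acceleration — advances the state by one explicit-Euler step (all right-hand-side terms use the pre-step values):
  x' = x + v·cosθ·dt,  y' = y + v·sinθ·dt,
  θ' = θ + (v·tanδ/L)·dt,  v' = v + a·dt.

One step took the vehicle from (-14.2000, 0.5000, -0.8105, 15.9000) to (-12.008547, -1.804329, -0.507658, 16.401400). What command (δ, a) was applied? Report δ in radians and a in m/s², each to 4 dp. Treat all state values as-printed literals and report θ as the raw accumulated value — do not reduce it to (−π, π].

a = (v'−v)/dt = (0.501400)/0.2 = 2.5070
Δθ = θ'−θ = 0.302842;  (v·dt/L) = 15.9000·0.2/2.4 = 1.325000
tan δ = Δθ·L/(v·dt) = 0.228560  →  δ = 0.2247

δ = 0.2247, a = 2.5070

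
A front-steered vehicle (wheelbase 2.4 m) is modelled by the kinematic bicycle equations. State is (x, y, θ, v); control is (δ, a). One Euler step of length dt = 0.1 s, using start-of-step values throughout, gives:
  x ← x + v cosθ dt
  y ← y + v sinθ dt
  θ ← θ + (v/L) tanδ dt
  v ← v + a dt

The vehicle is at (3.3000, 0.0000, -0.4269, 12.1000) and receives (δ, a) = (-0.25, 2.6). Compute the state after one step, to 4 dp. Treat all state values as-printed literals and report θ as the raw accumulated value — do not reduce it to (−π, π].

(4.4014, -0.5010, -0.5556, 12.3600)

x' = 3.3000 + 12.1000·cos(-0.4269)·0.1 = 4.4014
y' = 0.0000 + 12.1000·sin(-0.4269)·0.1 = -0.5010
θ' = -0.4269 + (12.1000/2.4)·tan(-0.25)·0.1 = -0.5556
v' = 12.1000 + 2.6000·0.1 = 12.3600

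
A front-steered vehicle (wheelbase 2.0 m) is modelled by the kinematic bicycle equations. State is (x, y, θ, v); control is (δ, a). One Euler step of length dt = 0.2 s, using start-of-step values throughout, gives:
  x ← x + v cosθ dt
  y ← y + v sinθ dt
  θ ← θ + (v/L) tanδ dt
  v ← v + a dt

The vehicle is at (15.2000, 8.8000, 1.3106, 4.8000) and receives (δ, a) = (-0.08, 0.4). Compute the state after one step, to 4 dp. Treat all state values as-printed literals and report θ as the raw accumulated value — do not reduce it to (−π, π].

(15.4470, 9.7277, 1.2721, 4.8800)

x' = 15.2000 + 4.8000·cos(1.3106)·0.2 = 15.4470
y' = 8.8000 + 4.8000·sin(1.3106)·0.2 = 9.7277
θ' = 1.3106 + (4.8000/2.0)·tan(-0.08)·0.2 = 1.2721
v' = 4.8000 + 0.4000·0.2 = 4.8800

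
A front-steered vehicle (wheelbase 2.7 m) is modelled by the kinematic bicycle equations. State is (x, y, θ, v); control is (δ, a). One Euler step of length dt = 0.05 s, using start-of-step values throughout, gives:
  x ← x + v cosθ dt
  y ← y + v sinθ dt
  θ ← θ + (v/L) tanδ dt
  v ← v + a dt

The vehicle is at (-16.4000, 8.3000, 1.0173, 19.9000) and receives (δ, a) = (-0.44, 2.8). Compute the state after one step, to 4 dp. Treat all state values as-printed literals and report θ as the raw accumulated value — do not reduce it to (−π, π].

(-15.8770, 9.1464, 0.8438, 20.0400)

x' = -16.4000 + 19.9000·cos(1.0173)·0.05 = -15.8770
y' = 8.3000 + 19.9000·sin(1.0173)·0.05 = 9.1464
θ' = 1.0173 + (19.9000/2.7)·tan(-0.44)·0.05 = 0.8438
v' = 19.9000 + 2.8000·0.05 = 20.0400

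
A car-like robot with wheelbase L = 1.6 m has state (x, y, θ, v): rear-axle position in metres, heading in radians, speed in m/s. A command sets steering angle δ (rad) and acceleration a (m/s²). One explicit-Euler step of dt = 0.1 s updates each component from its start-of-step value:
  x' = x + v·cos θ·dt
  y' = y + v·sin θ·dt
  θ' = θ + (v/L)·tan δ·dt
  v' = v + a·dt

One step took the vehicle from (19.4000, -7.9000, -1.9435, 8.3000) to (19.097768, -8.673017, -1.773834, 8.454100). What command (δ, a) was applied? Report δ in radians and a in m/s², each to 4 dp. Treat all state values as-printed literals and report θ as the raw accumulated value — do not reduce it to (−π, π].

δ = 0.3161, a = 1.5410

a = (v'−v)/dt = (0.154100)/0.1 = 1.5410
Δθ = θ'−θ = 0.169666;  (v·dt/L) = 8.3000·0.1/1.6 = 0.518750
tan δ = Δθ·L/(v·dt) = 0.327067  →  δ = 0.3161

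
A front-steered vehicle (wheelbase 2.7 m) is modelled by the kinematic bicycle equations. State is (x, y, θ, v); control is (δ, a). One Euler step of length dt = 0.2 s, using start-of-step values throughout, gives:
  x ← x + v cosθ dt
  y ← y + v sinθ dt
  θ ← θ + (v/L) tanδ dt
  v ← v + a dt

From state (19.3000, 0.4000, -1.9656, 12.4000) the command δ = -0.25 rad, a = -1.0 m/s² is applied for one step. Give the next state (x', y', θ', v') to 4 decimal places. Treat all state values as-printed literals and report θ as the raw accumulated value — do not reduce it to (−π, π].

(18.3461, -1.8892, -2.2001, 12.2000)

x' = 19.3000 + 12.4000·cos(-1.9656)·0.2 = 18.3461
y' = 0.4000 + 12.4000·sin(-1.9656)·0.2 = -1.8892
θ' = -1.9656 + (12.4000/2.7)·tan(-0.25)·0.2 = -2.2001
v' = 12.4000 − 1.0000·0.2 = 12.2000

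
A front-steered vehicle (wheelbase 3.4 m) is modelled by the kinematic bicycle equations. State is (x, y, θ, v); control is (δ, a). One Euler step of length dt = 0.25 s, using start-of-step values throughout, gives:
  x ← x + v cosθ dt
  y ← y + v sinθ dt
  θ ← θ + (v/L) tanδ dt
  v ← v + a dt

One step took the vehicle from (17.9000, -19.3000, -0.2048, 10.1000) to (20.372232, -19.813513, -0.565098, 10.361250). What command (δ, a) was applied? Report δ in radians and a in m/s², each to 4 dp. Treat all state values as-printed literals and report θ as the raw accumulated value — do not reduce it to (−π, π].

δ = -0.4517, a = 1.0450

a = (v'−v)/dt = (0.261250)/0.25 = 1.0450
Δθ = θ'−θ = -0.360298;  (v·dt/L) = 10.1000·0.25/3.4 = 0.742647
tan δ = Δθ·L/(v·dt) = -0.485154  →  δ = -0.4517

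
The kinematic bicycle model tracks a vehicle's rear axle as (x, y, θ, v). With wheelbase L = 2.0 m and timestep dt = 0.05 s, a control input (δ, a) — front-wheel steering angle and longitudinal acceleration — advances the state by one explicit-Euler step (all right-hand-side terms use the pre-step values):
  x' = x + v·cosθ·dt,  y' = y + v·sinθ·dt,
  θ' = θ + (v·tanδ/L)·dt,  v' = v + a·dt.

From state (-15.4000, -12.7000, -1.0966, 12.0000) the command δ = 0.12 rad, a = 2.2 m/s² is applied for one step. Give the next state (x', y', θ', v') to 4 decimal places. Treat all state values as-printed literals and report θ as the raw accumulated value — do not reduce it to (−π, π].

x' = -15.4000 + 12.0000·cos(-1.0966)·0.05 = -15.1260
y' = -12.7000 + 12.0000·sin(-1.0966)·0.05 = -13.2338
θ' = -1.0966 + (12.0000/2.0)·tan(0.12)·0.05 = -1.0604
v' = 12.0000 + 2.2000·0.05 = 12.1100

(-15.1260, -13.2338, -1.0604, 12.1100)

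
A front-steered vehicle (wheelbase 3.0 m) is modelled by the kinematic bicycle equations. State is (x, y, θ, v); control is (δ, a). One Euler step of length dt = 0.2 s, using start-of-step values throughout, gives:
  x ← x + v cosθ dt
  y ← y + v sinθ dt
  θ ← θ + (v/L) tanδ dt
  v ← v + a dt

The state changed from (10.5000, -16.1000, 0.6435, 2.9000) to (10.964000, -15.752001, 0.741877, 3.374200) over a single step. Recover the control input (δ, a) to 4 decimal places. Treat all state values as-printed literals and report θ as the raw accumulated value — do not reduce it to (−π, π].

δ = 0.4707, a = 2.3710

a = (v'−v)/dt = (0.474200)/0.2 = 2.3710
Δθ = θ'−θ = 0.098377;  (v·dt/L) = 2.9000·0.2/3.0 = 0.193333
tan δ = Δθ·L/(v·dt) = 0.508847  →  δ = 0.4707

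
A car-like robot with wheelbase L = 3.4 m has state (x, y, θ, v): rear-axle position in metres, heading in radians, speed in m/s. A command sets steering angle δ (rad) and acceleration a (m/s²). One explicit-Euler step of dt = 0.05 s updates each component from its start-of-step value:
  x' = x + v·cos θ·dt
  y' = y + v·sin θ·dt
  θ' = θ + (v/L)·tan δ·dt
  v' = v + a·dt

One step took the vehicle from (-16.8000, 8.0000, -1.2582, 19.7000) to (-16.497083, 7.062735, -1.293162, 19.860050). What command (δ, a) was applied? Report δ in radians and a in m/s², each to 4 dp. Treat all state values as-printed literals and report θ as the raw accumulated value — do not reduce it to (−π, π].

a = (v'−v)/dt = (0.160050)/0.05 = 3.2010
Δθ = θ'−θ = -0.034962;  (v·dt/L) = 19.7000·0.05/3.4 = 0.289706
tan δ = Δθ·L/(v·dt) = -0.120681  →  δ = -0.1201

δ = -0.1201, a = 3.2010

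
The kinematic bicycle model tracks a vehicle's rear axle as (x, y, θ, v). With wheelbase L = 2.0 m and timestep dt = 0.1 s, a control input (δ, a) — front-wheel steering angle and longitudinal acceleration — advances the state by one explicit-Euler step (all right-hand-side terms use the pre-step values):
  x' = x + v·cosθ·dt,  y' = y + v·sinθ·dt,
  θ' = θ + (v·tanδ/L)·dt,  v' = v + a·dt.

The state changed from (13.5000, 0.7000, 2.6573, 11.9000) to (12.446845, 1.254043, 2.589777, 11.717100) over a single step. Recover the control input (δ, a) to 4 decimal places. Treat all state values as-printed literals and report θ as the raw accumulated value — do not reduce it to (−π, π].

δ = -0.1130, a = -1.8290

a = (v'−v)/dt = (-0.182900)/0.1 = -1.8290
Δθ = θ'−θ = -0.067523;  (v·dt/L) = 11.9000·0.1/2.0 = 0.595000
tan δ = Δθ·L/(v·dt) = -0.113484  →  δ = -0.1130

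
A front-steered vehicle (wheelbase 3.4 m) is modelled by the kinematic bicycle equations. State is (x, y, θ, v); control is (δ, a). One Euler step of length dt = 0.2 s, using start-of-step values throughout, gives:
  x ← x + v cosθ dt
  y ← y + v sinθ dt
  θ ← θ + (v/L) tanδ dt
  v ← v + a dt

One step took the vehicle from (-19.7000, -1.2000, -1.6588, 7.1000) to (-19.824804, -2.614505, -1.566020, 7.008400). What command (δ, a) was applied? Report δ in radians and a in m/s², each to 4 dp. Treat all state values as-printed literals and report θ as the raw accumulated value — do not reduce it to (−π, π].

a = (v'−v)/dt = (-0.091600)/0.2 = -0.4580
Δθ = θ'−θ = 0.092780;  (v·dt/L) = 7.1000·0.2/3.4 = 0.417647
tan δ = Δθ·L/(v·dt) = 0.222149  →  δ = 0.2186

δ = 0.2186, a = -0.4580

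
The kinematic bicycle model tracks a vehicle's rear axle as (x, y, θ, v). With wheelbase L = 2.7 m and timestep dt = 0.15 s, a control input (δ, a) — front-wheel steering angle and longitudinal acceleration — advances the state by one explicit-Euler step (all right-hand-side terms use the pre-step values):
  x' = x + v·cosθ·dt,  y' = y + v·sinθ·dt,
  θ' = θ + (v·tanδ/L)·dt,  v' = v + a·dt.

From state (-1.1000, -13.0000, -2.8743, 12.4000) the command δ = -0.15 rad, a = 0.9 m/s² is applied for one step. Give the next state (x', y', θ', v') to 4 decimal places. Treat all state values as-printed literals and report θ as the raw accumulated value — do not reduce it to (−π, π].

x' = -1.1000 + 12.4000·cos(-2.8743)·0.15 = -2.8940
y' = -13.0000 + 12.4000·sin(-2.8743)·0.15 = -13.4913
θ' = -2.8743 + (12.4000/2.7)·tan(-0.15)·0.15 = -2.9784
v' = 12.4000 + 0.9000·0.15 = 12.5350

(-2.8940, -13.4913, -2.9784, 12.5350)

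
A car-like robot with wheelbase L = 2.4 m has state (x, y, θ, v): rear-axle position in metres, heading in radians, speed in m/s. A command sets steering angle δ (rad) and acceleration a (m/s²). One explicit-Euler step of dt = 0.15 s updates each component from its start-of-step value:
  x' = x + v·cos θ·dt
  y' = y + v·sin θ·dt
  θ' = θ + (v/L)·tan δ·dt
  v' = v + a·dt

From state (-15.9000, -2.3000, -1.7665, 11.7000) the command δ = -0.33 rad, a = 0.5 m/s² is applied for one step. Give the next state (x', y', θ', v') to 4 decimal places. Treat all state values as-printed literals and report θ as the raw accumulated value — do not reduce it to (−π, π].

x' = -15.9000 + 11.7000·cos(-1.7665)·0.15 = -16.2413
y' = -2.3000 + 11.7000·sin(-1.7665)·0.15 = -4.0215
θ' = -1.7665 + (11.7000/2.4)·tan(-0.33)·0.15 = -2.0170
v' = 11.7000 + 0.5000·0.15 = 11.7750

(-16.2413, -4.0215, -2.0170, 11.7750)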